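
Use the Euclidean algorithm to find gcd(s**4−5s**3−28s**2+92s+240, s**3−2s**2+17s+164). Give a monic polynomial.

Apply the Euclidean algorithm:
  s**4−5s**3−28s**2+92s+240 = (s−3)(s**3−2s**2+17s+164) + (−51s**2−21s+732)
  s**3−2s**2+17s+164 = (−(1/51)s+41/867)(−51s**2−21s+732) + ((9348/289)s+37392/289)
  −51s**2−21s+732 = (−(4913/3116)s+17629/3116)((9348/289)s+37392/289) + (0)
Last nonzero remainder: (9348/289)s+37392/289. Dividing through by 9348/289 gives the monic gcd s+4.

s+4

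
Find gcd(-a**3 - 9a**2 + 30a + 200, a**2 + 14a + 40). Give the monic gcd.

a**2 + 14a + 40

By polynomial division,
  -a**3 - 9a**2 + 30a + 200 = (-a + 5)(a**2 + 14a + 40) + (0)
The last nonzero remainder a**2 + 14a + 40 is already monic.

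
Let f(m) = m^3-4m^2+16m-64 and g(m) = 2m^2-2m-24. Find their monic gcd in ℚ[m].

m-4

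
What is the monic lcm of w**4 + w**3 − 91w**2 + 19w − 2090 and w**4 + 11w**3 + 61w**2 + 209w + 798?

w**6 + 12w**5 − 38w**4 − 940w**3 − 5703w**2 − 22192w − 87780

Euclidean algorithm in ℚ[w]:
  w**4 + w**3 − 91w**2 + 19w − 2090 = (w**4 + 11w**3 + 61w**2 + 209w + 798) + (−10w**3 − 152w**2 − 190w − 2888)
  w**4 + 11w**3 + 61w**2 + 209w + 798 = (−(1/10)w + 21/50)(−10w**3 − 152w**2 − 190w − 2888) + ((2646/25)w**2 + 50274/25)
  −10w**3 − 152w**2 − 190w − 2888 = (−(125/1323)w − 1900/1323)((2646/25)w**2 + 50274/25) + (0)
Last nonzero remainder: (2646/25)w**2 + 50274/25. Dividing through by 2646/25 gives the monic gcd w**2 + 19.
Then lcm(f, g) = f·g / gcd(f, g); expanding and making the result monic gives the answer.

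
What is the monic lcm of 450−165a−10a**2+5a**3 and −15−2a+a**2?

270−9a−39a**2+a**3+a**4

Euclidean algorithm in ℚ[a]:
  5a**3−10a**2−165a+450 = (5a)(a**2−2a−15) + (−90a+450)
  a**2−2a−15 = (−(1/90)a−1/30)(−90a+450) + (0)
Last nonzero remainder: −90a+450. Dividing through by −90 gives the monic gcd a−5.
Then lcm(f, g) = f·g / gcd(f, g); expanding and making the result monic gives the answer.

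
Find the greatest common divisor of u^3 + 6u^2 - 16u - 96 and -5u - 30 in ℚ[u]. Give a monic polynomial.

u + 6

Repeated division with remainder:
  u^3 + 6u^2 - 16u - 96 = (-(1/5)u^2 + 16/5)(-5u - 30) + (0)
Last nonzero remainder: -5u - 30. Dividing through by -5 gives the monic gcd u + 6.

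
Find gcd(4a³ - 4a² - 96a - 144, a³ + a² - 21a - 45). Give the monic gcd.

Euclidean algorithm in ℚ[a]:
  4a³ - 4a² - 96a - 144 = (4)(a³ + a² - 21a - 45) + (-8a² - 12a + 36)
  a³ + a² - 21a - 45 = (-(1/8)a + 1/16)(-8a² - 12a + 36) + (-(63/4)a - 189/4)
  -8a² - 12a + 36 = ((32/63)a - 16/21)(-(63/4)a - 189/4) + (0)
Last nonzero remainder: -(63/4)a - 189/4. Dividing through by -63/4 gives the monic gcd a + 3.

a + 3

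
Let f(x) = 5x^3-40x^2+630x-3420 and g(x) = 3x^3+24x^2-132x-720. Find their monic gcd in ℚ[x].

x-6

Repeated division with remainder:
  5x^3-40x^2+630x-3420 = (5/3)(3x^3+24x^2-132x-720) + (-80x^2+850x-2220)
  3x^3+24x^2-132x-720 = (-(3/80)x-447/640)(-80x^2+850x-2220) + ((24219/64)x-72657/32)
  -80x^2+850x-2220 = (-(5120/24219)x+23680/24219)((24219/64)x-72657/32) + (0)
Last nonzero remainder: (24219/64)x-72657/32. Dividing through by 24219/64 gives the monic gcd x-6.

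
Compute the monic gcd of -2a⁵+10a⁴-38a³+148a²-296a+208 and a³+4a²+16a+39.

Euclidean algorithm in ℚ[a]:
  -2a⁵+10a⁴-38a³+148a²-296a+208 = (-2a²+18a-78)(a³+4a²+16a+39) + (250a²+250a+3250)
  a³+4a²+16a+39 = ((1/250)a+3/250)(250a²+250a+3250) + (0)
Last nonzero remainder: 250a²+250a+3250. Dividing through by 250 gives the monic gcd a²+a+13.

a²+a+13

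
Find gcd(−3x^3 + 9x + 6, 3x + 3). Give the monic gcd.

x + 1

Repeated division with remainder:
  −3x^3 + 9x + 6 = (−x^2 + x + 2)(3x + 3) + (0)
Last nonzero remainder: 3x + 3. Dividing through by 3 gives the monic gcd x + 1.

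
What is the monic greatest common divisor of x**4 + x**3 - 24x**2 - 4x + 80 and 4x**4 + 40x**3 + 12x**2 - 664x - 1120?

x**3 + 3x**2 - 18x - 40

Repeated division with remainder:
  x**4 + x**3 - 24x**2 - 4x + 80 = (1/4)(4x**4 + 40x**3 + 12x**2 - 664x - 1120) + (-9x**3 - 27x**2 + 162x + 360)
  4x**4 + 40x**3 + 12x**2 - 664x - 1120 = (-(4/9)x - 28/9)(-9x**3 - 27x**2 + 162x + 360) + (0)
Last nonzero remainder: -9x**3 - 27x**2 + 162x + 360. Dividing through by -9 gives the monic gcd x**3 + 3x**2 - 18x - 40.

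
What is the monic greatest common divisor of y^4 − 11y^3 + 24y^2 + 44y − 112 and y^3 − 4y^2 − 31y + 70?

y^2 − 9y + 14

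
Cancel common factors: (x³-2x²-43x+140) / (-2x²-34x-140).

(-x²+9x-20)/(2x+20)

Repeated division with remainder:
  x³-2x²-43x+140 = (-(1/2)x+19/2)(-2x²-34x-140) + (210x+1470)
  -2x²-34x-140 = (-(1/105)x-2/21)(210x+1470) + (0)
Last nonzero remainder: 210x+1470. Dividing through by 210 gives the monic gcd x+7.
Cancel x+7 from numerator and denominator to get the reduced form.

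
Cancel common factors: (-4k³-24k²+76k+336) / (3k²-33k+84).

Apply the Euclidean algorithm:
  -4k³-24k²+76k+336 = (-(4/3)k-68/3)(3k²-33k+84) + (-560k+2240)
  3k²-33k+84 = (-(3/560)k+3/80)(-560k+2240) + (0)
Last nonzero remainder: -560k+2240. Dividing through by -560 gives the monic gcd k-4.
Cancel k-4 from numerator and denominator to get the reduced form.

(-4k²-40k-84)/(3k-21)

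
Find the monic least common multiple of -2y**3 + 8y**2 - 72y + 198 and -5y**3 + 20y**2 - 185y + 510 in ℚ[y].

y**5 - 5y**4 + 74y**3 - 271y**2 + 1323y - 3366

By polynomial division,
  -2y**3 + 8y**2 - 72y + 198 = (2/5)(-5y**3 + 20y**2 - 185y + 510) + (2y - 6)
  -5y**3 + 20y**2 - 185y + 510 = (-(5/2)y**2 + (5/2)y - 85)(2y - 6) + (0)
Last nonzero remainder: 2y - 6. Dividing through by 2 gives the monic gcd y - 3.
Then lcm(f, g) = f·g / gcd(f, g); expanding and making the result monic gives the answer.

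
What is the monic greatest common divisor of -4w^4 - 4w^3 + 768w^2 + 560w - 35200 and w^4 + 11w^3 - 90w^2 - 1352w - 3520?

Euclidean algorithm in ℚ[w]:
  -4w^4 - 4w^3 + 768w^2 + 560w - 35200 = (-4)(w^4 + 11w^3 - 90w^2 - 1352w - 3520) + (40w^3 + 408w^2 - 4848w - 49280)
  w^4 + 11w^3 - 90w^2 - 1352w - 3520 = ((1/40)w + 1/50)(40w^3 + 408w^2 - 4848w - 49280) + ((576/25)w^2 - (576/25)w - 12672/5)
  40w^3 + 408w^2 - 4848w - 49280 = ((125/72)w + 175/9)((576/25)w^2 - (576/25)w - 12672/5) + (0)
Last nonzero remainder: (576/25)w^2 - (576/25)w - 12672/5. Dividing through by 576/25 gives the monic gcd w^2 - w - 110.

w^2 - w - 110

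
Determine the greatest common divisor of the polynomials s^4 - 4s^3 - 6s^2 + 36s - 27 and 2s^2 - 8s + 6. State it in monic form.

s^2 - 4s + 3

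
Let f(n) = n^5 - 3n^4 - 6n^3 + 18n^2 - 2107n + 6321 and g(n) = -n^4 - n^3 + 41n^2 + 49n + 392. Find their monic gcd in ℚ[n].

n^2 - 49

Repeated division with remainder:
  n^5 - 3n^4 - 6n^3 + 18n^2 - 2107n + 6321 = (-n + 4)(-n^4 - n^3 + 41n^2 + 49n + 392) + (39n^3 - 97n^2 - 1911n + 4753)
  -n^4 - n^3 + 41n^2 + 49n + 392 = (-(1/39)n - 136/1521)(39n^3 - 97n^2 - 1911n + 4753) + (-(25360/1521)n^2 + 1242640/1521)
  39n^3 - 97n^2 - 1911n + 4753 = (-(59319/25360)n + 147537/25360)(-(25360/1521)n^2 + 1242640/1521) + (0)
Last nonzero remainder: -(25360/1521)n^2 + 1242640/1521. Dividing through by -25360/1521 gives the monic gcd n^2 - 49.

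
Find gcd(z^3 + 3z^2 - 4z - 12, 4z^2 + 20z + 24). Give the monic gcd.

z^2 + 5z + 6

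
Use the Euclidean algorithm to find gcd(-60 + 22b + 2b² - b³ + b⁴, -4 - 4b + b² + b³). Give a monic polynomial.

Euclidean algorithm in ℚ[b]:
  b⁴ - b³ + 2b² + 22b - 60 = (b - 2)(b³ + b² - 4b - 4) + (8b² + 18b - 68)
  b³ + b² - 4b - 4 = ((1/8)b - 5/32)(8b² + 18b - 68) + ((117/16)b - 117/8)
  8b² + 18b - 68 = ((128/117)b + 544/117)((117/16)b - 117/8) + (0)
Last nonzero remainder: (117/16)b - 117/8. Dividing through by 117/16 gives the monic gcd b - 2.

-2 + b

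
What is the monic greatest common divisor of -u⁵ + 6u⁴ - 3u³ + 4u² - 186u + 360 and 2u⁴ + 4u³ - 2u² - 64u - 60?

u³ + u² - 2u - 30

By polynomial division,
  -u⁵ + 6u⁴ - 3u³ + 4u² - 186u + 360 = (-(1/2)u + 4)(2u⁴ + 4u³ - 2u² - 64u - 60) + (-20u³ - 20u² + 40u + 600)
  2u⁴ + 4u³ - 2u² - 64u - 60 = (-(1/10)u - 1/10)(-20u³ - 20u² + 40u + 600) + (0)
Last nonzero remainder: -20u³ - 20u² + 40u + 600. Dividing through by -20 gives the monic gcd u³ + u² - 2u - 30.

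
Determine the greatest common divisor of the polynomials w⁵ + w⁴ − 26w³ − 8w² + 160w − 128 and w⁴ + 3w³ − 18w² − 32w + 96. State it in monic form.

w³ + 6w² − 32

By polynomial division,
  w⁵ + w⁴ − 26w³ − 8w² + 160w − 128 = (w − 2)(w⁴ + 3w³ − 18w² − 32w + 96) + (−2w³ − 12w² + 64)
  w⁴ + 3w³ − 18w² − 32w + 96 = (−(1/2)w + 3/2)(−2w³ − 12w² + 64) + (0)
Last nonzero remainder: −2w³ − 12w² + 64. Dividing through by −2 gives the monic gcd w³ + 6w² − 32.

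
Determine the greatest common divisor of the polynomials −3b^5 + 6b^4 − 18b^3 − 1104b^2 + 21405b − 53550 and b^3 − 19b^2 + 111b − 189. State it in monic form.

b^2 − 10b + 21

By polynomial division,
  −3b^5 + 6b^4 − 18b^3 − 1104b^2 + 21405b − 53550 = (−3b^2 − 51b − 654)(b^3 − 19b^2 + 111b − 189) + (−8436b^2 + 84360b − 177156)
  b^3 − 19b^2 + 111b − 189 = (−(1/8436)b + 3/2812)(−8436b^2 + 84360b − 177156) + (0)
Last nonzero remainder: −8436b^2 + 84360b − 177156. Dividing through by −8436 gives the monic gcd b^2 − 10b + 21.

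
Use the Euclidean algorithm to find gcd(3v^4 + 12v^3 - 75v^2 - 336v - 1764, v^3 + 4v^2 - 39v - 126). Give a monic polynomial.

v^2 + v - 42

Repeated division with remainder:
  3v^4 + 12v^3 - 75v^2 - 336v - 1764 = (3v)(v^3 + 4v^2 - 39v - 126) + (42v^2 + 42v - 1764)
  v^3 + 4v^2 - 39v - 126 = ((1/42)v + 1/14)(42v^2 + 42v - 1764) + (0)
Last nonzero remainder: 42v^2 + 42v - 1764. Dividing through by 42 gives the monic gcd v^2 + v - 42.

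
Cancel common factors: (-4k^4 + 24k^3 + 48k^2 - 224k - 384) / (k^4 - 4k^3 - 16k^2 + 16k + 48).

(-4k + 16)/(k - 2)

Repeated division with remainder:
  -4k^4 + 24k^3 + 48k^2 - 224k - 384 = (-4)(k^4 - 4k^3 - 16k^2 + 16k + 48) + (8k^3 - 16k^2 - 160k - 192)
  k^4 - 4k^3 - 16k^2 + 16k + 48 = ((1/8)k - 1/4)(8k^3 - 16k^2 - 160k - 192) + (0)
Last nonzero remainder: 8k^3 - 16k^2 - 160k - 192. Dividing through by 8 gives the monic gcd k^3 - 2k^2 - 20k - 24.
Cancel k^3 - 2k^2 - 20k - 24 from numerator and denominator to get the reduced form.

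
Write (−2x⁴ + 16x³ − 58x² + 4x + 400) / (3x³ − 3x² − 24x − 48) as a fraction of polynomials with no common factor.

Apply the Euclidean algorithm:
  −2x⁴ + 16x³ − 58x² + 4x + 400 = (−(2/3)x + 14/3)(3x³ − 3x² − 24x − 48) + (−60x² + 84x + 624)
  3x³ − 3x² − 24x − 48 = (−(1/20)x − 1/50)(−60x² + 84x + 624) + ((222/25)x − 888/25)
  −60x² + 84x + 624 = (−(250/37)x − 650/37)((222/25)x − 888/25) + (0)
Last nonzero remainder: (222/25)x − 888/25. Dividing through by 222/25 gives the monic gcd x − 4.
Cancel x − 4 from numerator and denominator to get the reduced form.

(−2x³ + 8x² − 26x − 100)/(3x² + 9x + 12)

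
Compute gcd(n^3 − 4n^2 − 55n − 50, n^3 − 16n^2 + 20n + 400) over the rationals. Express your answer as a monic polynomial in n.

n − 10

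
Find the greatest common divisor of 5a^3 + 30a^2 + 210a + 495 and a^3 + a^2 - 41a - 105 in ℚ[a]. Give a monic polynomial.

Apply the Euclidean algorithm:
  5a^3 + 30a^2 + 210a + 495 = (5)(a^3 + a^2 - 41a - 105) + (25a^2 + 415a + 1020)
  a^3 + a^2 - 41a - 105 = ((1/25)a - 78/125)(25a^2 + 415a + 1020) + ((4429/25)a + 13287/25)
  25a^2 + 415a + 1020 = ((625/4429)a + 8500/4429)((4429/25)a + 13287/25) + (0)
Last nonzero remainder: (4429/25)a + 13287/25. Dividing through by 4429/25 gives the monic gcd a + 3.

a + 3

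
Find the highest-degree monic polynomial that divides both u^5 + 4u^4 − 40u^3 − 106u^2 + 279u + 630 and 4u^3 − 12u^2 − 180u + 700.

u^2 + 2u − 35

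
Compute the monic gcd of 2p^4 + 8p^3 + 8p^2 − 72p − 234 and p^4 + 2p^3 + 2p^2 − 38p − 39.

By polynomial division,
  2p^4 + 8p^3 + 8p^2 − 72p − 234 = (2)(p^4 + 2p^3 + 2p^2 − 38p − 39) + (4p^3 + 4p^2 + 4p − 156)
  p^4 + 2p^3 + 2p^2 − 38p − 39 = ((1/4)p + 1/4)(4p^3 + 4p^2 + 4p − 156) + (0)
Last nonzero remainder: 4p^3 + 4p^2 + 4p − 156. Dividing through by 4 gives the monic gcd p^3 + p^2 + p − 39.

p^3 + p^2 + p − 39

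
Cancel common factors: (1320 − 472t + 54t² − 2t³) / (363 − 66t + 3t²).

Euclidean algorithm in ℚ[t]:
  −2t³ + 54t² − 472t + 1320 = (−(2/3)t + 10/3)(3t² − 66t + 363) + (−10t + 110)
  3t² − 66t + 363 = (−(3/10)t + 33/10)(−10t + 110) + (0)
Last nonzero remainder: −10t + 110. Dividing through by −10 gives the monic gcd t − 11.
Cancel t − 11 from numerator and denominator to get the reduced form.

(−120 + 32t − 2t²)/(−33 + 3t)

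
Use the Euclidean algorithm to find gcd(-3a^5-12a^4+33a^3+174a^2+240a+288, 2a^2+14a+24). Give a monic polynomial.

a^2+7a+12

Repeated division with remainder:
  -3a^5-12a^4+33a^3+174a^2+240a+288 = (-(3/2)a^3+(9/2)a^2+3a+12)(2a^2+14a+24) + (0)
Last nonzero remainder: 2a^2+14a+24. Dividing through by 2 gives the monic gcd a^2+7a+12.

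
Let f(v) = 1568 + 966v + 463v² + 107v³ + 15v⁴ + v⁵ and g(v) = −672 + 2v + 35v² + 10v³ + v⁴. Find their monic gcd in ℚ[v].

Repeated division with remainder:
  v⁵ + 15v⁴ + 107v³ + 463v² + 966v + 1568 = (v + 5)(v⁴ + 10v³ + 35v² + 2v − 672) + (22v³ + 286v² + 1628v + 4928)
  v⁴ + 10v³ + 35v² + 2v − 672 = ((1/22)v − 3/22)(22v³ + 286v² + 1628v + 4928) + (0)
Last nonzero remainder: 22v³ + 286v² + 1628v + 4928. Dividing through by 22 gives the monic gcd v³ + 13v² + 74v + 224.

224 + 74v + 13v² + v³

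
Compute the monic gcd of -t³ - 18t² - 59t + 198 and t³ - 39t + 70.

t - 2

By polynomial division,
  -t³ - 18t² - 59t + 198 = (-1)(t³ - 39t + 70) + (-18t² - 98t + 268)
  t³ - 39t + 70 = (-(1/18)t + 49/162)(-18t² - 98t + 268) + ((448/81)t - 896/81)
  -18t² - 98t + 268 = (-(729/224)t - 5427/224)((448/81)t - 896/81) + (0)
Last nonzero remainder: (448/81)t - 896/81. Dividing through by 448/81 gives the monic gcd t - 2.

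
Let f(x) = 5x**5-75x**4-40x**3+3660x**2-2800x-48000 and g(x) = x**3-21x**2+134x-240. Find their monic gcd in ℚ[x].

Repeated division with remainder:
  5x**5-75x**4-40x**3+3660x**2-2800x-48000 = (5x**2+30x-80)(x**3-21x**2+134x-240) + (-840x**2+15120x-67200)
  x**3-21x**2+134x-240 = (-(1/840)x+1/280)(-840x**2+15120x-67200) + (0)
Last nonzero remainder: -840x**2+15120x-67200. Dividing through by -840 gives the monic gcd x**2-18x+80.

x**2-18x+80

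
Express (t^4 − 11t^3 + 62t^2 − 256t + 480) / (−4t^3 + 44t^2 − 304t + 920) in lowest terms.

Euclidean algorithm in ℚ[t]:
  t^4 − 11t^3 + 62t^2 − 256t + 480 = (−(1/4)t)(−4t^3 + 44t^2 − 304t + 920) + (−14t^2 − 26t + 480)
  −4t^3 + 44t^2 − 304t + 920 = ((2/7)t − 180/49)(−14t^2 − 26t + 480) + (−(26296/49)t + 131480/49)
  −14t^2 − 26t + 480 = ((343/13148)t + 588/3287)(−(26296/49)t + 131480/49) + (0)
Last nonzero remainder: −(26296/49)t + 131480/49. Dividing through by −26296/49 gives the monic gcd t − 5.
Cancel t − 5 from numerator and denominator to get the reduced form.

(−t^3 + 6t^2 − 32t + 96)/(4t^2 − 24t + 184)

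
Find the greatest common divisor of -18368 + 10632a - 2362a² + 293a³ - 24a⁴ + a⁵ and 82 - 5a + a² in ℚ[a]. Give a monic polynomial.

By polynomial division,
  a⁵ - 24a⁴ + 293a³ - 2362a² + 10632a - 18368 = (a³ - 19a² + 116a - 224)(a² - 5a + 82) + (0)
The last nonzero remainder a² - 5a + 82 is already monic.

82 - 5a + a²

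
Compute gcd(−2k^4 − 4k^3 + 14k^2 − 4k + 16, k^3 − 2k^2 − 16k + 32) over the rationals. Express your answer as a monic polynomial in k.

Euclidean algorithm in ℚ[k]:
  −2k^4 − 4k^3 + 14k^2 − 4k + 16 = (−2k − 8)(k^3 − 2k^2 − 16k + 32) + (−34k^2 − 68k + 272)
  k^3 − 2k^2 − 16k + 32 = (−(1/34)k + 2/17)(−34k^2 − 68k + 272) + (0)
Last nonzero remainder: −34k^2 − 68k + 272. Dividing through by −34 gives the monic gcd k^2 + 2k − 8.

k^2 + 2k − 8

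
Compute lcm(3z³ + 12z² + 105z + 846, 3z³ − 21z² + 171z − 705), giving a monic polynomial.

Euclidean algorithm in ℚ[z]:
  3z³ + 12z² + 105z + 846 = (3z³ − 21z² + 171z − 705) + (33z² − 66z + 1551)
  3z³ − 21z² + 171z − 705 = ((1/11)z − 5/11)(33z² − 66z + 1551) + (0)
Last nonzero remainder: 33z² − 66z + 1551. Dividing through by 33 gives the monic gcd z² − 2z + 47.
Then lcm(f, g) = f·g / gcd(f, g); expanding and making the result monic gives the answer.

z⁴ − z³ + 15z² + 107z − 1410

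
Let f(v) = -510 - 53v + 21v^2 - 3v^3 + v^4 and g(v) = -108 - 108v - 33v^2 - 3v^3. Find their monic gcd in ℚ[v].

3 + v

Euclidean algorithm in ℚ[v]:
  v^4 - 3v^3 + 21v^2 - 53v - 510 = (-(1/3)v + 14/3)(-3v^3 - 33v^2 - 108v - 108) + (139v^2 + 415v - 6)
  -3v^3 - 33v^2 - 108v - 108 = (-(3/139)v - 3342/19321)(139v^2 + 415v - 6) + (-(702240/19321)v - 2106720/19321)
  139v^2 + 415v - 6 = (-(2685619/702240)v + 19321/351120)(-(702240/19321)v - 2106720/19321) + (0)
Last nonzero remainder: -(702240/19321)v - 2106720/19321. Dividing through by -702240/19321 gives the monic gcd v + 3.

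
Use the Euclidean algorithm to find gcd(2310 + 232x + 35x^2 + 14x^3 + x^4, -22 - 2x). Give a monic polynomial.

11 + x

Apply the Euclidean algorithm:
  x^4 + 14x^3 + 35x^2 + 232x + 2310 = (-(1/2)x^3 - (3/2)x^2 - x - 105)(-2x - 22) + (0)
Last nonzero remainder: -2x - 22. Dividing through by -2 gives the monic gcd x + 11.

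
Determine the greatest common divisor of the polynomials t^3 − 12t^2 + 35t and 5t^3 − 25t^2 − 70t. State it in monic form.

t^2 − 7t

Repeated division with remainder:
  t^3 − 12t^2 + 35t = (1/5)(5t^3 − 25t^2 − 70t) + (−7t^2 + 49t)
  5t^3 − 25t^2 − 70t = (−(5/7)t − 10/7)(−7t^2 + 49t) + (0)
Last nonzero remainder: −7t^2 + 49t. Dividing through by −7 gives the monic gcd t^2 − 7t.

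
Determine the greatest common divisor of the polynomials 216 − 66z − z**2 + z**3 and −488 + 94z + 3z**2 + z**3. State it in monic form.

Euclidean algorithm in ℚ[z]:
  z**3 − z**2 − 66z + 216 = (z**3 + 3z**2 + 94z − 488) + (−4z**2 − 160z + 704)
  z**3 + 3z**2 + 94z − 488 = (−(1/4)z + 37/4)(−4z**2 − 160z + 704) + (1750z − 7000)
  −4z**2 − 160z + 704 = (−(2/875)z − 88/875)(1750z − 7000) + (0)
Last nonzero remainder: 1750z − 7000. Dividing through by 1750 gives the monic gcd z − 4.

−4 + z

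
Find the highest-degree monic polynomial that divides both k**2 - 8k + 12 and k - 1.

1

Repeated division with remainder:
  k**2 - 8k + 12 = (k - 7)(k - 1) + (5)
  k - 1 = ((1/5)k - 1/5)(5) + (0)
The last nonzero remainder is the constant 5, so the polynomials are coprime and gcd = 1.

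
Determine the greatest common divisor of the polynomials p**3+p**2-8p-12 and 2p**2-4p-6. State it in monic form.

By polynomial division,
  p**3+p**2-8p-12 = ((1/2)p+3/2)(2p**2-4p-6) + (p-3)
  2p**2-4p-6 = (2p+2)(p-3) + (0)
The last nonzero remainder p-3 is already monic.

p-3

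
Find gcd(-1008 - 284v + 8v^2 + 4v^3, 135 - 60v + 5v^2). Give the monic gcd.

Apply the Euclidean algorithm:
  4v^3 + 8v^2 - 284v - 1008 = ((4/5)v + 56/5)(5v^2 - 60v + 135) + (280v - 2520)
  5v^2 - 60v + 135 = ((1/56)v - 3/56)(280v - 2520) + (0)
Last nonzero remainder: 280v - 2520. Dividing through by 280 gives the monic gcd v - 9.

-9 + v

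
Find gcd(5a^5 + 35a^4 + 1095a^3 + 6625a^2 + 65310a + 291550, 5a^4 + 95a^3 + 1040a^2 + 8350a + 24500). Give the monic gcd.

a^3 + 9a^2 + 118a + 490

Apply the Euclidean algorithm:
  5a^5 + 35a^4 + 1095a^3 + 6625a^2 + 65310a + 291550 = (a − 12)(5a^4 + 95a^3 + 1040a^2 + 8350a + 24500) + (1195a^3 + 10755a^2 + 141010a + 585550)
  5a^4 + 95a^3 + 1040a^2 + 8350a + 24500 = ((1/239)a + 10/239)(1195a^3 + 10755a^2 + 141010a + 585550) + (0)
Last nonzero remainder: 1195a^3 + 10755a^2 + 141010a + 585550. Dividing through by 1195 gives the monic gcd a^3 + 9a^2 + 118a + 490.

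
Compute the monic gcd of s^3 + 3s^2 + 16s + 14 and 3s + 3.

Euclidean algorithm in ℚ[s]:
  s^3 + 3s^2 + 16s + 14 = ((1/3)s^2 + (2/3)s + 14/3)(3s + 3) + (0)
Last nonzero remainder: 3s + 3. Dividing through by 3 gives the monic gcd s + 1.

s + 1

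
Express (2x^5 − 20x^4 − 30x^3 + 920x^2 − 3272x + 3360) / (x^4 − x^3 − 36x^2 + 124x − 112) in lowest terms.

(2x^2 − 22x + 60)/(x − 2)

By polynomial division,
  2x^5 − 20x^4 − 30x^3 + 920x^2 − 3272x + 3360 = (2x − 18)(x^4 − x^3 − 36x^2 + 124x − 112) + (24x^3 + 24x^2 − 816x + 1344)
  x^4 − x^3 − 36x^2 + 124x − 112 = ((1/24)x − 1/12)(24x^3 + 24x^2 − 816x + 1344) + (0)
Last nonzero remainder: 24x^3 + 24x^2 − 816x + 1344. Dividing through by 24 gives the monic gcd x^3 + x^2 − 34x + 56.
Cancel x^3 + x^2 − 34x + 56 from numerator and denominator to get the reduced form.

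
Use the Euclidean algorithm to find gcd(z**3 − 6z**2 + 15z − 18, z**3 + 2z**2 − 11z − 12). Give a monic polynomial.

Euclidean algorithm in ℚ[z]:
  z**3 − 6z**2 + 15z − 18 = (z**3 + 2z**2 − 11z − 12) + (−8z**2 + 26z − 6)
  z**3 + 2z**2 − 11z − 12 = (−(1/8)z − 21/32)(−8z**2 + 26z − 6) + ((85/16)z − 255/16)
  −8z**2 + 26z − 6 = (−(128/85)z + 32/85)((85/16)z − 255/16) + (0)
Last nonzero remainder: (85/16)z − 255/16. Dividing through by 85/16 gives the monic gcd z − 3.

z − 3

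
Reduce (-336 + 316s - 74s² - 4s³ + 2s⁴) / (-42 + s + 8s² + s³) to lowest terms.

By polynomial division,
  2s⁴ - 4s³ - 74s² + 316s - 336 = (2s - 20)(s³ + 8s² + s - 42) + (84s² + 420s - 1176)
  s³ + 8s² + s - 42 = ((1/84)s + 1/28)(84s² + 420s - 1176) + (0)
Last nonzero remainder: 84s² + 420s - 1176. Dividing through by 84 gives the monic gcd s² + 5s - 14.
Cancel s² + 5s - 14 from numerator and denominator to get the reduced form.

(24 - 14s + 2s²)/(3 + s)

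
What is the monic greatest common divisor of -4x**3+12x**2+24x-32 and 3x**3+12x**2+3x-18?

x**2+x-2

Repeated division with remainder:
  -4x**3+12x**2+24x-32 = (-4/3)(3x**3+12x**2+3x-18) + (28x**2+28x-56)
  3x**3+12x**2+3x-18 = ((3/28)x+9/28)(28x**2+28x-56) + (0)
Last nonzero remainder: 28x**2+28x-56. Dividing through by 28 gives the monic gcd x**2+x-2.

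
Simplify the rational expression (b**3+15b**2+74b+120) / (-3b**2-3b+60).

(-b**2-10b-24)/(3b-12)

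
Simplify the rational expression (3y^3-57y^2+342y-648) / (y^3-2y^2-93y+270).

(3y^2-30y+72)/(y^2+7y-30)

Euclidean algorithm in ℚ[y]:
  3y^3-57y^2+342y-648 = (3)(y^3-2y^2-93y+270) + (-51y^2+621y-1458)
  y^3-2y^2-93y+270 = (-(1/51)y-173/867)(-51y^2+621y-1458) + ((672/289)y-6048/289)
  -51y^2+621y-1458 = (-(4913/224)y+7803/112)((672/289)y-6048/289) + (0)
Last nonzero remainder: (672/289)y-6048/289. Dividing through by 672/289 gives the monic gcd y-9.
Cancel y-9 from numerator and denominator to get the reduced form.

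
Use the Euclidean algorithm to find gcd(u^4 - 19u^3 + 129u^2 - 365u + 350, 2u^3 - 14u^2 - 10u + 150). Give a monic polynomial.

u^2 - 10u + 25

Repeated division with remainder:
  u^4 - 19u^3 + 129u^2 - 365u + 350 = ((1/2)u - 6)(2u^3 - 14u^2 - 10u + 150) + (50u^2 - 500u + 1250)
  2u^3 - 14u^2 - 10u + 150 = ((1/25)u + 3/25)(50u^2 - 500u + 1250) + (0)
Last nonzero remainder: 50u^2 - 500u + 1250. Dividing through by 50 gives the monic gcd u^2 - 10u + 25.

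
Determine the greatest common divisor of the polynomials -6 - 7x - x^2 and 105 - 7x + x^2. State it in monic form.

1

Repeated division with remainder:
  -x^2 - 7x - 6 = (-1)(x^2 - 7x + 105) + (-14x + 99)
  x^2 - 7x + 105 = (-(1/14)x - 1/196)(-14x + 99) + (20679/196)
  -14x + 99 = (-(2744/20679)x + 6468/6893)(20679/196) + (0)
The last nonzero remainder is the constant 20679/196, so the polynomials are coprime and gcd = 1.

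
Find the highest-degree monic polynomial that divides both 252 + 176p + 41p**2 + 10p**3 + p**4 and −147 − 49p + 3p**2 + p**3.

7 + p

By polynomial division,
  p**4 + 10p**3 + 41p**2 + 176p + 252 = (p + 7)(p**3 + 3p**2 − 49p − 147) + (69p**2 + 666p + 1281)
  p**3 + 3p**2 − 49p − 147 = ((1/69)p − 51/529)(69p**2 + 666p + 1281) + (−(1776/529)p − 12432/529)
  69p**2 + 666p + 1281 = (−(12167/592)p − 32269/592)(−(1776/529)p − 12432/529) + (0)
Last nonzero remainder: −(1776/529)p − 12432/529. Dividing through by −1776/529 gives the monic gcd p + 7.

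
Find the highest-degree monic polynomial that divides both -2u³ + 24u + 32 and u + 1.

Apply the Euclidean algorithm:
  -2u³ + 24u + 32 = (-2u² + 2u + 22)(u + 1) + (10)
  u + 1 = ((1/10)u + 1/10)(10) + (0)
The last nonzero remainder is the constant 10, so the polynomials are coprime and gcd = 1.

1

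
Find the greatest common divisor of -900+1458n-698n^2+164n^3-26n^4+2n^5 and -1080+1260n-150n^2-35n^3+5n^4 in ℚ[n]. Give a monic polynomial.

By polynomial division,
  2n^5-26n^4+164n^3-698n^2+1458n-900 = ((2/5)n-12/5)(5n^4-35n^3-150n^2+1260n-1080) + (140n^3-1562n^2+4914n-3492)
  5n^4-35n^3-150n^2+1260n-1080 = ((1/28)n+291/1960)(140n^3-1562n^2+4914n-3492) + (-(91719/980)n^2+(91719/140)n-275157/490)
  140n^3-1562n^2+4914n-3492 = (-(137200/91719)n+190120/30573)(-(91719/980)n^2+(91719/140)n-275157/490) + (0)
Last nonzero remainder: -(91719/980)n^2+(91719/140)n-275157/490. Dividing through by -91719/980 gives the monic gcd n^2-7n+6.

6-7n+n^2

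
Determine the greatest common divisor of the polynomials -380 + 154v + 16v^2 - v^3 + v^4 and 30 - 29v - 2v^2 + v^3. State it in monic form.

Apply the Euclidean algorithm:
  v^4 - v^3 + 16v^2 + 154v - 380 = (v + 1)(v^3 - 2v^2 - 29v + 30) + (47v^2 + 153v - 410)
  v^3 - 2v^2 - 29v + 30 = ((1/47)v - 247/2209)(47v^2 + 153v - 410) + (-(7000/2209)v - 35000/2209)
  47v^2 + 153v - 410 = (-(103823/7000)v + 90569/3500)(-(7000/2209)v - 35000/2209) + (0)
Last nonzero remainder: -(7000/2209)v - 35000/2209. Dividing through by -7000/2209 gives the monic gcd v + 5.

5 + v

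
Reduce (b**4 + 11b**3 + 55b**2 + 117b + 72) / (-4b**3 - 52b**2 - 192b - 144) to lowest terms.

Repeated division with remainder:
  b**4 + 11b**3 + 55b**2 + 117b + 72 = (-(1/4)b + 1/2)(-4b**3 - 52b**2 - 192b - 144) + (33b**2 + 177b + 144)
  -4b**3 - 52b**2 - 192b - 144 = (-(4/33)b - 112/121)(33b**2 + 177b + 144) + (-(1296/121)b - 1296/121)
  33b**2 + 177b + 144 = (-(1331/432)b - 121/9)(-(1296/121)b - 1296/121) + (0)
Last nonzero remainder: -(1296/121)b - 1296/121. Dividing through by -1296/121 gives the monic gcd b + 1.
Cancel b + 1 from numerator and denominator to get the reduced form.

(-b**3 - 10b**2 - 45b - 72)/(4b**2 + 48b + 144)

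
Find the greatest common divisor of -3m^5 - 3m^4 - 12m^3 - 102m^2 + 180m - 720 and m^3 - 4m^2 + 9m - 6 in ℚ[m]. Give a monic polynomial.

m^2 - 3m + 6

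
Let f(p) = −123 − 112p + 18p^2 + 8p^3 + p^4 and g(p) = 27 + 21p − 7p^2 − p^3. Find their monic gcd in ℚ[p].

−3 − 2p + p^2

By polynomial division,
  p^4 + 8p^3 + 18p^2 − 112p − 123 = (−p − 1)(−p^3 − 7p^2 + 21p + 27) + (32p^2 − 64p − 96)
  −p^3 − 7p^2 + 21p + 27 = (−(1/32)p − 9/32)(32p^2 − 64p − 96) + (0)
Last nonzero remainder: 32p^2 − 64p − 96. Dividing through by 32 gives the monic gcd p^2 − 2p − 3.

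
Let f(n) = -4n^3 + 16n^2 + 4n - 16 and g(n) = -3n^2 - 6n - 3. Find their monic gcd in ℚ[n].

Apply the Euclidean algorithm:
  -4n^3 + 16n^2 + 4n - 16 = ((4/3)n - 8)(-3n^2 - 6n - 3) + (-40n - 40)
  -3n^2 - 6n - 3 = ((3/40)n + 3/40)(-40n - 40) + (0)
Last nonzero remainder: -40n - 40. Dividing through by -40 gives the monic gcd n + 1.

n + 1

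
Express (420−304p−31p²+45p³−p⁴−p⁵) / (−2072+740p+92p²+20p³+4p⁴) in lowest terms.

(−30+11p+4p²−p³)/(148+4p²)

Repeated division with remainder:
  −p⁵−p⁴+45p³−31p²−304p+420 = (−(1/4)p+1)(4p⁴+20p³+92p²+740p−2072) + (48p³+62p²−1562p+2492)
  4p⁴+20p³+92p²+740p−2072 = ((1/12)p+89/288)(48p³+62p²−1562p+2492) + ((29233/144)p²+(146165/144)p−204631/72)
  48p³+62p²−1562p+2492 = ((6912/29233)p−25632/29233)((29233/144)p²+(146165/144)p−204631/72) + (0)
Last nonzero remainder: (29233/144)p²+(146165/144)p−204631/72. Dividing through by 29233/144 gives the monic gcd p²+5p−14.
Cancel p²+5p−14 from numerator and denominator to get the reduced form.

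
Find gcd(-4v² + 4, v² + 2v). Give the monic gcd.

Apply the Euclidean algorithm:
  -4v² + 4 = (-4)(v² + 2v) + (8v + 4)
  v² + 2v = ((1/8)v + 3/16)(8v + 4) + (-3/4)
  8v + 4 = (-(32/3)v - 16/3)(-3/4) + (0)
The last nonzero remainder is the constant -3/4, so the polynomials are coprime and gcd = 1.

1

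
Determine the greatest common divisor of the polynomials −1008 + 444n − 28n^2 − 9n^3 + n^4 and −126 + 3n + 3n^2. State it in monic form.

Repeated division with remainder:
  n^4 − 9n^3 − 28n^2 + 444n − 1008 = ((1/3)n^2 − (10/3)n + 8)(3n^2 + 3n − 126) + (0)
Last nonzero remainder: 3n^2 + 3n − 126. Dividing through by 3 gives the monic gcd n^2 + n − 42.

−42 + n + n^2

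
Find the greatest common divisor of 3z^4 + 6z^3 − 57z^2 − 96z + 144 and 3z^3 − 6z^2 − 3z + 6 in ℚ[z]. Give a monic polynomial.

z − 1

By polynomial division,
  3z^4 + 6z^3 − 57z^2 − 96z + 144 = (z + 4)(3z^3 − 6z^2 − 3z + 6) + (−30z^2 − 90z + 120)
  3z^3 − 6z^2 − 3z + 6 = (−(1/10)z + 1/2)(−30z^2 − 90z + 120) + (54z − 54)
  −30z^2 − 90z + 120 = (−(5/9)z − 20/9)(54z − 54) + (0)
Last nonzero remainder: 54z − 54. Dividing through by 54 gives the monic gcd z − 1.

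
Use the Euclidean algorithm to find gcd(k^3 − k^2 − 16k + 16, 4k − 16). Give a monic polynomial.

Euclidean algorithm in ℚ[k]:
  k^3 − k^2 − 16k + 16 = ((1/4)k^2 + (3/4)k − 1)(4k − 16) + (0)
Last nonzero remainder: 4k − 16. Dividing through by 4 gives the monic gcd k − 4.

k − 4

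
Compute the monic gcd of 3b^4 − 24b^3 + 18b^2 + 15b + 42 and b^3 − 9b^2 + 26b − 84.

Euclidean algorithm in ℚ[b]:
  3b^4 − 24b^3 + 18b^2 + 15b + 42 = (3b + 3)(b^3 − 9b^2 + 26b − 84) + (−33b^2 + 189b + 294)
  b^3 − 9b^2 + 26b − 84 = (−(1/33)b + 12/121)(−33b^2 + 189b + 294) + ((1956/121)b − 13692/121)
  −33b^2 + 189b + 294 = (−(1331/652)b − 847/326)((1956/121)b − 13692/121) + (0)
Last nonzero remainder: (1956/121)b − 13692/121. Dividing through by 1956/121 gives the monic gcd b − 7.

b − 7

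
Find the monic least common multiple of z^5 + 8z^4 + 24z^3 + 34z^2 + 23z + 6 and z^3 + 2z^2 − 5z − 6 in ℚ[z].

z^6 + 6z^5 + 8z^4 − 14z^3 − 45z^2 − 40z − 12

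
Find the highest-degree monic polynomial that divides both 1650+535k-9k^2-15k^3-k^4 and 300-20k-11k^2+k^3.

-30-k+k^2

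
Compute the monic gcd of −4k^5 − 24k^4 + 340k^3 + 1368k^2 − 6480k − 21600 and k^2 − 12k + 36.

k^2 − 12k + 36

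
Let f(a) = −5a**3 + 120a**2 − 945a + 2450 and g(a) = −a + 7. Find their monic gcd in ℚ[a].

a − 7

Repeated division with remainder:
  −5a**3 + 120a**2 − 945a + 2450 = (5a**2 − 85a + 350)(−a + 7) + (0)
Last nonzero remainder: −a + 7. Dividing through by −1 gives the monic gcd a − 7.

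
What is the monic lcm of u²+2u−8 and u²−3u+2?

By polynomial division,
  u²+2u−8 = (u²−3u+2) + (5u−10)
  u²−3u+2 = ((1/5)u−1/5)(5u−10) + (0)
Last nonzero remainder: 5u−10. Dividing through by 5 gives the monic gcd u−2.
Then lcm(f, g) = f·g / gcd(f, g); expanding and making the result monic gives the answer.

u³+u²−10u+8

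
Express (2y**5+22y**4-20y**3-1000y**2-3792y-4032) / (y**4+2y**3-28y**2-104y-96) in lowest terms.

Repeated division with remainder:
  2y**5+22y**4-20y**3-1000y**2-3792y-4032 = (2y+18)(y**4+2y**3-28y**2-104y-96) + (-288y**2-1728y-2304)
  y**4+2y**3-28y**2-104y-96 = (-(1/288)y**2+(1/72)y+1/24)(-288y**2-1728y-2304) + (0)
Last nonzero remainder: -288y**2-1728y-2304. Dividing through by -288 gives the monic gcd y**2+6y+8.
Cancel y**2+6y+8 from numerator and denominator to get the reduced form.

(2y**3+10y**2-96y-504)/(y**2-4y-12)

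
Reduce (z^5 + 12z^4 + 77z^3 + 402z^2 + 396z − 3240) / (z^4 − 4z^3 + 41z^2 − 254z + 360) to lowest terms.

Apply the Euclidean algorithm:
  z^5 + 12z^4 + 77z^3 + 402z^2 + 396z − 3240 = (z + 16)(z^4 − 4z^3 + 41z^2 − 254z + 360) + (100z^3 + 4100z − 9000)
  z^4 − 4z^3 + 41z^2 − 254z + 360 = ((1/100)z − 1/25)(100z^3 + 4100z − 9000) + (0)
Last nonzero remainder: 100z^3 + 4100z − 9000. Dividing through by 100 gives the monic gcd z^3 + 41z − 90.
Cancel z^3 + 41z − 90 from numerator and denominator to get the reduced form.

(z^2 + 12z + 36)/(z − 4)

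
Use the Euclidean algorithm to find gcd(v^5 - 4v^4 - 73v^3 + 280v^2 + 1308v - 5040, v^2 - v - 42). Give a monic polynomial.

v^2 - v - 42

By polynomial division,
  v^5 - 4v^4 - 73v^3 + 280v^2 + 1308v - 5040 = (v^3 - 3v^2 - 34v + 120)(v^2 - v - 42) + (0)
The last nonzero remainder v^2 - v - 42 is already monic.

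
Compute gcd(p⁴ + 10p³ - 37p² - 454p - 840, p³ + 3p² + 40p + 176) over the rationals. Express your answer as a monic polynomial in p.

Apply the Euclidean algorithm:
  p⁴ + 10p³ - 37p² - 454p - 840 = (p + 7)(p³ + 3p² + 40p + 176) + (-98p² - 910p - 2072)
  p³ + 3p² + 40p + 176 = (-(1/98)p + 22/343)(-98p² - 910p - 2072) + ((3784/49)p + 15136/49)
  -98p² - 910p - 2072 = (-(2401/1892)p - 12691/1892)((3784/49)p + 15136/49) + (0)
Last nonzero remainder: (3784/49)p + 15136/49. Dividing through by 3784/49 gives the monic gcd p + 4.

p + 4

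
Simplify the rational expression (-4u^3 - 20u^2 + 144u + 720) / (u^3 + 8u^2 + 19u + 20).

By polynomial division,
  -4u^3 - 20u^2 + 144u + 720 = (-4)(u^3 + 8u^2 + 19u + 20) + (12u^2 + 220u + 800)
  u^3 + 8u^2 + 19u + 20 = ((1/12)u - 31/36)(12u^2 + 220u + 800) + ((1276/9)u + 6380/9)
  12u^2 + 220u + 800 = ((27/319)u + 360/319)((1276/9)u + 6380/9) + (0)
Last nonzero remainder: (1276/9)u + 6380/9. Dividing through by 1276/9 gives the monic gcd u + 5.
Cancel u + 5 from numerator and denominator to get the reduced form.

(-4u^2 + 144)/(u^2 + 3u + 4)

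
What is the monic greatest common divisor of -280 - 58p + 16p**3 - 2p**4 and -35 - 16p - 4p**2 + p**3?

-35 - 16p - 4p**2 + p**3

Apply the Euclidean algorithm:
  -2p**4 + 16p**3 - 58p - 280 = (-2p + 8)(p**3 - 4p**2 - 16p - 35) + (0)
The last nonzero remainder p**3 - 4p**2 - 16p - 35 is already monic.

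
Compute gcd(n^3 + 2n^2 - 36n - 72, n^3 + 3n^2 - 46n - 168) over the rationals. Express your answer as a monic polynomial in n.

By polynomial division,
  n^3 + 2n^2 - 36n - 72 = (n^3 + 3n^2 - 46n - 168) + (-n^2 + 10n + 96)
  n^3 + 3n^2 - 46n - 168 = (-n - 13)(-n^2 + 10n + 96) + (180n + 1080)
  -n^2 + 10n + 96 = (-(1/180)n + 4/45)(180n + 1080) + (0)
Last nonzero remainder: 180n + 1080. Dividing through by 180 gives the monic gcd n + 6.

n + 6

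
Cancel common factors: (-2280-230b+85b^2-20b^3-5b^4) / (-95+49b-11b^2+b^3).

(-120-50b-5b^2)/(-5+b)

Apply the Euclidean algorithm:
  -5b^4-20b^3+85b^2-230b-2280 = (-5b-75)(b^3-11b^2+49b-95) + (-495b^2+2970b-9405)
  b^3-11b^2+49b-95 = (-(1/495)b+1/99)(-495b^2+2970b-9405) + (0)
Last nonzero remainder: -495b^2+2970b-9405. Dividing through by -495 gives the monic gcd b^2-6b+19.
Cancel b^2-6b+19 from numerator and denominator to get the reduced form.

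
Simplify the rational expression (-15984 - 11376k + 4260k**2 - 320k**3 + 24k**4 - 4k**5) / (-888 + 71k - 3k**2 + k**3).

Repeated division with remainder:
  -4k**5 + 24k**4 - 320k**3 + 4260k**2 - 11376k - 15984 = (-4k**2 + 12k)(k**3 - 3k**2 + 71k - 888) + (-144k**2 - 720k - 15984)
  k**3 - 3k**2 + 71k - 888 = (-(1/144)k + 1/18)(-144k**2 - 720k - 15984) + (0)
Last nonzero remainder: -144k**2 - 720k - 15984. Dividing through by -144 gives the monic gcd k**2 + 5k + 111.
Cancel k**2 + 5k + 111 from numerator and denominator to get the reduced form.

(-144 - 96k + 44k**2 - 4k**3)/(-8 + k)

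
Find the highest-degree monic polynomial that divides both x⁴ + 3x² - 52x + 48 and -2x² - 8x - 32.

Repeated division with remainder:
  x⁴ + 3x² - 52x + 48 = (-(1/2)x² + 2x - 3/2)(-2x² - 8x - 32) + (0)
Last nonzero remainder: -2x² - 8x - 32. Dividing through by -2 gives the monic gcd x² + 4x + 16.

x² + 4x + 16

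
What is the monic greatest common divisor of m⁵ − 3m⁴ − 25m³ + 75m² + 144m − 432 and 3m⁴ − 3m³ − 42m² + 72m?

Euclidean algorithm in ℚ[m]:
  m⁵ − 3m⁴ − 25m³ + 75m² + 144m − 432 = ((1/3)m − 2/3)(3m⁴ − 3m³ − 42m² + 72m) + (−13m³ + 23m² + 192m − 432)
  3m⁴ − 3m³ − 42m² + 72m = (−(3/13)m − 30/169)(−13m³ + 23m² + 192m − 432) + ((1080/169)m² + (1080/169)m − 12960/169)
  −13m³ + 23m² + 192m − 432 = (−(2197/1080)m + 169/30)((1080/169)m² + (1080/169)m − 12960/169) + (0)
Last nonzero remainder: (1080/169)m² + (1080/169)m − 12960/169. Dividing through by 1080/169 gives the monic gcd m² + m − 12.

m² + m − 12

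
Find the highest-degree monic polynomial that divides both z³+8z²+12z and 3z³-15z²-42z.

By polynomial division,
  z³+8z²+12z = (1/3)(3z³-15z²-42z) + (13z²+26z)
  3z³-15z²-42z = ((3/13)z-21/13)(13z²+26z) + (0)
Last nonzero remainder: 13z²+26z. Dividing through by 13 gives the monic gcd z²+2z.

z²+2z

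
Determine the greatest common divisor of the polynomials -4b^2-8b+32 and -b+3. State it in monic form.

Euclidean algorithm in ℚ[b]:
  -4b^2-8b+32 = (4b+20)(-b+3) + (-28)
  -b+3 = ((1/28)b-3/28)(-28) + (0)
The last nonzero remainder is the constant -28, so the polynomials are coprime and gcd = 1.

1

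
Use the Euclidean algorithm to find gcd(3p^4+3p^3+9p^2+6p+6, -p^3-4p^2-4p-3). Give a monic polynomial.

Repeated division with remainder:
  3p^4+3p^3+9p^2+6p+6 = (-3p+9)(-p^3-4p^2-4p-3) + (33p^2+33p+33)
  -p^3-4p^2-4p-3 = (-(1/33)p-1/11)(33p^2+33p+33) + (0)
Last nonzero remainder: 33p^2+33p+33. Dividing through by 33 gives the monic gcd p^2+p+1.

p^2+p+1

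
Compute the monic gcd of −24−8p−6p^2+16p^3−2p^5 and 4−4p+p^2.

By polynomial division,
  −2p^5+16p^3−6p^2−8p−24 = (−2p^3−8p^2−8p−6)(p^2−4p+4) + (0)
The last nonzero remainder p^2−4p+4 is already monic.

4−4p+p^2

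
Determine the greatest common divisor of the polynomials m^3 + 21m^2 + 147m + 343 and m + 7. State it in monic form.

By polynomial division,
  m^3 + 21m^2 + 147m + 343 = (m^2 + 14m + 49)(m + 7) + (0)
The last nonzero remainder m + 7 is already monic.

m + 7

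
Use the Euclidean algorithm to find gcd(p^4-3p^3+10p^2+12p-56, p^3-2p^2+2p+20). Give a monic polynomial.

Apply the Euclidean algorithm:
  p^4-3p^3+10p^2+12p-56 = (p-1)(p^3-2p^2+2p+20) + (6p^2-6p-36)
  p^3-2p^2+2p+20 = ((1/6)p-1/6)(6p^2-6p-36) + (7p+14)
  6p^2-6p-36 = ((6/7)p-18/7)(7p+14) + (0)
Last nonzero remainder: 7p+14. Dividing through by 7 gives the monic gcd p+2.

p+2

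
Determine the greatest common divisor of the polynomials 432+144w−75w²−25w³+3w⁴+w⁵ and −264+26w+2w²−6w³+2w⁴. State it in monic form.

−12−w+w²

Repeated division with remainder:
  w⁵+3w⁴−25w³−75w²+144w+432 = ((1/2)w+3)(2w⁴−6w³+2w²+26w−264) + (−8w³−94w²+198w+1224)
  2w⁴−6w³+2w²+26w−264 = (−(1/4)w+59/16)(−8w³−94w²+198w+1224) + ((3185/8)w²−(3185/8)w−9555/2)
  −8w³−94w²+198w+1224 = (−(64/3185)w−816/3185)((3185/8)w²−(3185/8)w−9555/2) + (0)
Last nonzero remainder: (3185/8)w²−(3185/8)w−9555/2. Dividing through by 3185/8 gives the monic gcd w²−w−12.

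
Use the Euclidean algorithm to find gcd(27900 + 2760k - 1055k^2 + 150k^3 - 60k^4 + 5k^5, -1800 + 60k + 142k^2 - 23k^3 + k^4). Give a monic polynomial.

By polynomial division,
  5k^5 - 60k^4 + 150k^3 - 1055k^2 + 2760k + 27900 = (5k + 55)(k^4 - 23k^3 + 142k^2 + 60k - 1800) + (705k^3 - 9165k^2 + 8460k + 126900)
  k^4 - 23k^3 + 142k^2 + 60k - 1800 = ((1/705)k - 2/141)(705k^3 - 9165k^2 + 8460k + 126900) + (0)
Last nonzero remainder: 705k^3 - 9165k^2 + 8460k + 126900. Dividing through by 705 gives the monic gcd k^3 - 13k^2 + 12k + 180.

180 + 12k - 13k^2 + k^3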